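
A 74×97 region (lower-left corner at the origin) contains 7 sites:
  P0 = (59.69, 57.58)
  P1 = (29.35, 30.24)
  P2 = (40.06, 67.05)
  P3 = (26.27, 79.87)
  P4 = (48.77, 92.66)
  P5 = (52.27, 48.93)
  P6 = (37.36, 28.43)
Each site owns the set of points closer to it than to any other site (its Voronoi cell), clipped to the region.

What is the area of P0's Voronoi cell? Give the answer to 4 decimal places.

Area of P0's cell: 673.9489

1. box [0,74]×[0,97]: [(0, 0) (74, 0) (74, 97) (0, 97)]
2. ⊥bis P0·P1 via (44.52,43.91): [(0, 93.3151) (74, 11.1952) (74, 97) (0, 97)]  |A|=3311.1178
3. ⊥bis P0·P2 via (49.875,62.315): [(42.2248, 46.4571) (74, 11.1952) (74, 97) (66.6079, 97)]  |A|=1550.0435
4. ⊥bis P0·P3 via (42.98,68.725): [(42.2248, 46.4571) (74, 11.1952) (74, 97) (66.6079, 97)]  |A|=1550.0435
5. ⊥bis P0·P4 via (54.23,75.12): [(56.3745, 75.7876) (42.2248, 46.4571) (74, 11.1952) (74, 81.2742)]  |A|=1333.0535
6. ⊥bis P0·P5 via (55.98,53.255): [(56.3745, 75.7876) (48.5705, 59.6109) (74, 37.7974) (74, 81.2742)]  |A|=673.9489
7. ⊥bis P0·P6 via (48.525,43.005): [(56.3745, 75.7876) (48.5705, 59.6109) (74, 37.7974) (74, 81.2742)]  |A|=673.9489
8. canonical 4-gon: [(56.3745, 75.7876) (48.5705, 59.6109) (74, 37.7974) (74, 81.2742)]
9. shoelace: 673.9489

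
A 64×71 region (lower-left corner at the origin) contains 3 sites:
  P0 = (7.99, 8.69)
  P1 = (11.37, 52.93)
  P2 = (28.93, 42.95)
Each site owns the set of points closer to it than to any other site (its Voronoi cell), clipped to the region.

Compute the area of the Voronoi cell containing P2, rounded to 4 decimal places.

1. box [0,64]×[0,71]: [(0, 0) (64, 0) (64, 71) (0, 71)]
2. ⊥bis P2·P0 via (18.46,25.82): [(0, 37.1029) (60.7042, 0) (64, 0) (64, 71) (0, 71)]  |A|=3417.8492
3. ⊥bis P2·P1 via (20.15,47.94): [(10.3838, 30.7562) (60.7042, 0) (64, 0) (64, 71) (33.2559, 71)]  |A|=2572.6879
4. canonical 5-gon: [(10.3838, 30.7562) (60.7042, 0) (64, 0) (64, 71) (33.2559, 71)]
5. shoelace: 2572.6879

Area of P2's cell: 2572.6879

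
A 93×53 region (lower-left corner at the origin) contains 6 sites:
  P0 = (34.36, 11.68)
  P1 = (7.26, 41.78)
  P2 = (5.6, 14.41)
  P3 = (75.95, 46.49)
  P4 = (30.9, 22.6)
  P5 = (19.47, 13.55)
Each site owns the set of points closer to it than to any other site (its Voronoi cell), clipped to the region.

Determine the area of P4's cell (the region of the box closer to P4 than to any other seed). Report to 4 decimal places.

Area of P4's cell: 907.9980

1. box [0,93]×[0,53]: [(0, 0) (93, 0) (93, 53) (0, 53)]
2. ⊥bis P4·P0 via (32.63,17.14): [(0, 6.8012) (93, 36.2682) (93, 53) (0, 53)]  |A|=2926.2723
3. ⊥bis P4·P1 via (19.08,32.19): [(0, 8.6733) (0, 6.8012) (93, 36.2682) (93, 53) (35.9639, 53)]  |A|=2129.1905
4. ⊥bis P4·P2 via (18.25,18.505): [(15.3201, 27.5558) (19.9885, 13.1345) (93, 36.2682) (93, 53) (35.9639, 53)]  |A|=1955.9374
5. ⊥bis P4·P3 via (53.425,34.545): [(15.3201, 27.5558) (19.9885, 13.1345) (58.3357, 25.2848) (43.6383, 53) (35.9639, 53)]  |A|=981.9059
6. ⊥bis P4·P5 via (25.185,18.075): [(16.5136, 29.0268) (27.27, 15.4417) (58.3357, 25.2848) (43.6383, 53) (35.9639, 53)]  |A|=907.998
7. canonical 5-gon: [(16.5136, 29.0268) (27.27, 15.4417) (58.3357, 25.2848) (43.6383, 53) (35.9639, 53)]
8. shoelace: 907.998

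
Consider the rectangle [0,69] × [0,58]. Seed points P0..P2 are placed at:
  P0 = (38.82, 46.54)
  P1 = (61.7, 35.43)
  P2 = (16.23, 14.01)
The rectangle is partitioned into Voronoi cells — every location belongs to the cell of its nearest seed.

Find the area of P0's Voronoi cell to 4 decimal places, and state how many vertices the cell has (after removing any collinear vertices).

1. box [0,69]×[0,58]: [(0, 0) (69, 0) (69, 58) (0, 58)]
2. ⊥bis P0·P1 via (50.26,40.985): [(0, 0) (30.3586, 0) (58.5221, 58) (0, 58)]  |A|=2577.5409
3. ⊥bis P0·P2 via (27.525,30.275): [(0, 49.3893) (40.6378, 21.169) (58.5221, 58) (0, 58)]  |A|=1252.6727
4. canonical 4-gon: [(0, 49.3893) (40.6378, 21.169) (58.5221, 58) (0, 58)]
5. shoelace: 1252.6727

Area of P0's cell: 1252.6727 (4 vertices)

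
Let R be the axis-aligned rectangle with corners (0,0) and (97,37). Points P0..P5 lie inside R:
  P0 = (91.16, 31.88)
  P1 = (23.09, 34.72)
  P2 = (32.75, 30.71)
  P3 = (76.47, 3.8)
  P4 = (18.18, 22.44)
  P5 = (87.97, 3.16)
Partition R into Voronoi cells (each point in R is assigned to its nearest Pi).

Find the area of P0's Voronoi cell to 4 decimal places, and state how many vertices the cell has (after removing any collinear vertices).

1. box [0,97]×[0,37]: [(0, 0) (97, 0) (97, 37) (0, 37)]
2. ⊥bis P0·P1 via (57.125,33.3): [(55.7357, 0) (97, 0) (97, 37) (57.2794, 37)]  |A|=1498.2218
3. ⊥bis P0·P2 via (61.955,31.295): [(62.5819, 0) (97, 0) (97, 37) (61.8407, 37)]  |A|=1287.1821
4. ⊥bis P0·P3 via (83.815,17.84): [(61.9959, 29.2546) (97, 10.9423) (97, 37) (61.8407, 37)]  |A|=592.2244
5. ⊥bis P0·P4 via (54.67,27.16): [(61.9959, 29.2546) (97, 10.9423) (97, 37) (61.8407, 37)]  |A|=592.2244
6. ⊥bis P0·P5 via (89.565,17.52): [(61.9959, 29.2546) (83.0417, 18.2446) (97, 16.6942) (97, 37) (61.8407, 37)]  |A|=552.081
7. canonical 5-gon: [(61.9959, 29.2546) (83.0417, 18.2446) (97, 16.6942) (97, 37) (61.8407, 37)]
8. shoelace: 552.081

Area of P0's cell: 552.0810 (5 vertices)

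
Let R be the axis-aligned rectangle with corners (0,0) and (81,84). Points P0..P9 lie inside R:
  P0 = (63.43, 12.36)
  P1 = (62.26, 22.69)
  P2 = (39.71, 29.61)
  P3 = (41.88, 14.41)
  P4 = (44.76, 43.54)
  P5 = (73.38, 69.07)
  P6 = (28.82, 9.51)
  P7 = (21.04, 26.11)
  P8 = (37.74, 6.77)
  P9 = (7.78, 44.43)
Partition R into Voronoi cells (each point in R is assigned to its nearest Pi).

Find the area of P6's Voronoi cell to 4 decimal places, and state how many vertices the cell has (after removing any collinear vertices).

Area of P6's cell: 457.6731 (6 vertices)

1. box [0,81]×[0,84]: [(0, 0) (81, 0) (81, 84) (0, 84)]
2. ⊥bis P6·P0 via (46.125,10.935): [(0, 0) (47.0255, 0) (40.1084, 84) (0, 84)]  |A|=3659.621
3. ⊥bis P6·P1 via (45.54,16.1): [(0, 0) (47.0255, 0) (45.7419, 15.5879) (18.778, 84) (0, 84)]  |A|=2929.9918
4. ⊥bis P6·P2 via (34.265,19.56): [(0, 38.1245) (0, 0) (47.0255, 0) (45.9354, 13.2371)]  |A|=1186.8715
5. ⊥bis P6·P3 via (35.35,11.96): [(32.0479, 20.7612) (0, 38.1245) (0, 0) (39.8373, 0)]  |A|=1024.4393
6. ⊥bis P6·P4 via (36.79,26.525): [(32.0479, 20.7612) (0, 38.1245) (0, 0) (39.8373, 0)]  |A|=1024.4393
7. ⊥bis P6·P5 via (51.1,39.29): [(32.0479, 20.7612) (0, 38.1245) (0, 0) (39.8373, 0)]  |A|=1024.4393
8. ⊥bis P6·P7 via (24.93,17.81): [(32.0479, 20.7612) (31.6671, 20.9675) (0, 6.1259) (0, 0) (39.8373, 0)]  |A|=517.7888
9. ⊥bis P6·P8 via (33.28,8.14): [(34.857, 13.2739) (32.0479, 20.7612) (31.6671, 20.9675) (0, 6.1259) (0, 0) (30.7796, 0)]  |A|=457.6731
10. ⊥bis P6·P9 via (18.3,26.97): [(34.857, 13.2739) (32.0479, 20.7612) (31.6671, 20.9675) (0, 6.1259) (0, 0) (30.7796, 0)]  |A|=457.6731
11. canonical 6-gon: [(34.857, 13.2739) (32.0479, 20.7612) (31.6671, 20.9675) (0, 6.1259) (0, 0) (30.7796, 0)]
12. shoelace: 457.6731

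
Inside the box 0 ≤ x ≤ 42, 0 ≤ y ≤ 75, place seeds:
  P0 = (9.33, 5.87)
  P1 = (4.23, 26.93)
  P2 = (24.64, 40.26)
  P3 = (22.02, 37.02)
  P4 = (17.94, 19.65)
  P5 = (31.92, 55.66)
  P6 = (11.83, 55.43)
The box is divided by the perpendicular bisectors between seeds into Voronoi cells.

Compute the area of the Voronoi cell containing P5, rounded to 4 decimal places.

Area of P5's cell: 581.0232

1. box [0,42]×[0,75]: [(0, 0) (42, 0) (42, 75) (0, 75)]
2. ⊥bis P5·P0 via (20.625,30.765): [(0, 40.1227) (42, 21.067) (42, 75) (0, 75)]  |A|=1865.0159
3. ⊥bis P5·P1 via (18.075,41.295): [(0, 58.7157) (36.4501, 23.5851) (42, 21.067) (42, 75) (0, 75)]  |A|=1526.1571
4. ⊥bis P5·P2 via (28.28,47.96): [(0, 61.3287) (42, 41.4742) (42, 75) (0, 75)]  |A|=991.1389
5. ⊥bis P5·P3 via (26.97,46.34): [(0, 61.3287) (42, 41.4742) (42, 75) (0, 75)]  |A|=991.1389
6. ⊥bis P5·P4 via (24.93,37.655): [(0, 61.3287) (42, 41.4742) (42, 75) (0, 75)]  |A|=991.1389
7. ⊥bis P5·P6 via (21.875,55.545): [(21.9275, 50.963) (42, 41.4742) (42, 75) (21.6523, 75)]  |A|=581.0232
8. canonical 4-gon: [(21.9275, 50.963) (42, 41.4742) (42, 75) (21.6523, 75)]
9. shoelace: 581.0232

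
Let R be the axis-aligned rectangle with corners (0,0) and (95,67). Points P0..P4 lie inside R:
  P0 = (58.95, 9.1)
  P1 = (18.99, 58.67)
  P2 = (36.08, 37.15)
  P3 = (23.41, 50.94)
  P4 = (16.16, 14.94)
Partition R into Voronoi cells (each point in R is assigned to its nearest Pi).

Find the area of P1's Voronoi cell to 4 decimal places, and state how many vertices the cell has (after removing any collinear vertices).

Area of P1's cell: 517.0726 (3 vertices)

1. box [0,95]×[0,67]: [(0, 0) (95, 0) (95, 67) (0, 67)]
2. ⊥bis P1·P0 via (38.97,33.885): [(0, 2.47) (80.0488, 67) (0, 67)]  |A|=2582.7756
3. ⊥bis P1·P2 via (27.535,47.91): [(0, 26.0432) (51.5734, 67) (0, 67)]  |A|=1056.1409
4. ⊥bis P1·P3 via (21.2,54.805): [(0, 42.6829) (42.5275, 67) (0, 67)]  |A|=517.0726
5. ⊥bis P1·P4 via (17.575,36.805): [(0, 42.6829) (42.5275, 67) (0, 67)]  |A|=517.0726
6. canonical 3-gon: [(0, 42.6829) (42.5275, 67) (0, 67)]
7. shoelace: 517.0726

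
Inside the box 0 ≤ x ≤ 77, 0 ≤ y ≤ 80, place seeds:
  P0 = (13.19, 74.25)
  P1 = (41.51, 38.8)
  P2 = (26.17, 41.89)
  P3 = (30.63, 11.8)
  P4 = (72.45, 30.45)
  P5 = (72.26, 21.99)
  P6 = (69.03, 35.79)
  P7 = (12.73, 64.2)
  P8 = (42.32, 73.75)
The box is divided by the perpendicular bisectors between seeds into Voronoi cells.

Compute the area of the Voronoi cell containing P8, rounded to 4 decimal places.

Area of P8's cell: 1008.4393

1. box [0,77]×[0,80]: [(0, 0) (77, 0) (77, 80) (0, 80)]
2. ⊥bis P8·P0 via (27.755,74): [(26.4848, 0) (77, 0) (77, 80) (27.858, 80)]  |A|=3986.2873
3. ⊥bis P8·P1 via (41.915,56.275): [(27.4565, 56.6101) (77, 55.4619) (77, 80) (27.858, 80)]  |A|=1182.5659
4. ⊥bis P8·P2 via (34.245,57.82): [(27.5357, 61.221) (37.0715, 56.3873) (77, 55.4619) (77, 80) (27.858, 80)]  |A|=1160.3902
5. ⊥bis P8·P3 via (36.475,42.775): [(27.5357, 61.221) (37.0715, 56.3873) (77, 55.4619) (77, 80) (27.858, 80)]  |A|=1160.3902
6. ⊥bis P8·P4 via (57.385,52.1): [(27.5357, 61.221) (37.0715, 56.3873) (62.6929, 55.7935) (77, 65.749) (77, 80) (27.858, 80)]  |A|=1086.8009
7. ⊥bis P8·P5 via (57.29,47.87): [(27.5357, 61.221) (37.0715, 56.3873) (62.6929, 55.7935) (77, 65.749) (77, 80) (27.858, 80)]  |A|=1086.8009
8. ⊥bis P8·P6 via (55.675,54.77): [(27.5357, 61.221) (37.0715, 56.3873) (57.3069, 55.9183) (77, 69.775) (77, 80) (27.858, 80)]  |A|=1019.4552
9. ⊥bis P8·P7 via (27.525,68.975): [(27.6615, 68.5521) (30.515, 59.7108) (37.0715, 56.3873) (57.3069, 55.9183) (77, 69.775) (77, 80) (27.858, 80)]  |A|=1008.4393
10. canonical 7-gon: [(27.6615, 68.5521) (30.515, 59.7108) (37.0715, 56.3873) (57.3069, 55.9183) (77, 69.775) (77, 80) (27.858, 80)]
11. shoelace: 1008.4393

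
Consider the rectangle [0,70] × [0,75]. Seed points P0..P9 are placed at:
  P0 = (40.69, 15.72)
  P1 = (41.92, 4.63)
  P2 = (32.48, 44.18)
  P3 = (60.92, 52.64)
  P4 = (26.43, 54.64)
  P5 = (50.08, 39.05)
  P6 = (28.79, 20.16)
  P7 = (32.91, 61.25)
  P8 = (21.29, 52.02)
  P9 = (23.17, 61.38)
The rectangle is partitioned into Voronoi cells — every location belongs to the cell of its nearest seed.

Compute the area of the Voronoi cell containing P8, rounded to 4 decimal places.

1. box [0,70]×[0,75]: [(0, 0) (70, 0) (70, 75) (0, 75)]
2. ⊥bis P8·P0 via (30.99,33.87): [(0, 17.3079) (70, 54.7183) (70, 75) (0, 75)]  |A|=2729.084
3. ⊥bis P8·P1 via (31.605,28.325): [(0, 17.3079) (70, 54.7183) (70, 75) (0, 75)]  |A|=2729.084
4. ⊥bis P8·P2 via (26.885,48.1): [(0, 17.3079) (8.4904, 21.8454) (45.7318, 75) (0, 75)]  |A|=1460.342
5. ⊥bis P8·P3 via (41.105,52.33): [(0, 17.3079) (8.4904, 21.8454) (40.8591, 68.0452) (40.7503, 75) (0, 75)]  |A|=1443.0194
6. ⊥bis P8·P4 via (23.86,53.33): [(0, 17.3079) (8.4904, 21.8454) (26.6771, 47.8033) (12.8142, 75) (0, 75)]  |A|=1012.7164
7. ⊥bis P8·P5 via (35.685,45.535): [(0, 17.3079) (8.4904, 21.8454) (26.6771, 47.8033) (12.8142, 75) (0, 75)]  |A|=1012.7164
8. ⊥bis P8·P6 via (25.04,36.09): [(0, 30.1955) (17.173, 34.2381) (26.6771, 47.8033) (12.8142, 75) (0, 75)]  |A|=869.1469
9. ⊥bis P8·P7 via (27.1,56.635): [(0, 30.1955) (17.173, 34.2381) (26.6771, 47.8033) (13.3549, 73.9392) (12.5123, 75) (0, 75)]  |A|=868.9868
10. ⊥bis P8·P9 via (22.23,56.7): [(0, 61.165) (0, 30.1955) (17.173, 34.2381) (26.6771, 47.8033) (22.1322, 56.7196)]  |A|=598.9233
11. canonical 5-gon: [(0, 61.165) (0, 30.1955) (17.173, 34.2381) (26.6771, 47.8033) (22.1322, 56.7196)]
12. shoelace: 598.9233

Area of P8's cell: 598.9233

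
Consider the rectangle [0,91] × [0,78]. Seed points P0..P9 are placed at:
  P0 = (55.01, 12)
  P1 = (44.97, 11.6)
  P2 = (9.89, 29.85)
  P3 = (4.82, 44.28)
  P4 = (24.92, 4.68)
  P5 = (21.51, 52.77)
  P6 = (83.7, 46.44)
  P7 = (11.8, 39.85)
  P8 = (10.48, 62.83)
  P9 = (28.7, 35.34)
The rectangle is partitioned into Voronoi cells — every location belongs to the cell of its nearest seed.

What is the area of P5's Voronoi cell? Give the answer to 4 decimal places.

Area of P5's cell: 968.7031

1. box [0,91]×[0,78]: [(0, 0) (91, 0) (91, 78) (0, 78)]
2. ⊥bis P5·P0 via (38.26,32.385): [(0, 0.9474) (91, 75.7205) (91, 78) (0, 78)]  |A|=3609.6076
3. ⊥bis P5·P1 via (33.24,32.185): [(0, 13.2438) (48.8241, 41.0653) (91, 75.7205) (91, 78) (0, 78)]  |A|=3309.4289
4. ⊥bis P5·P2 via (15.7,41.31): [(0, 49.2696) (33.456, 32.3081) (48.8241, 41.0653) (91, 75.7205) (91, 78) (0, 78)]  |A|=2706.7894
5. ⊥bis P5·P3 via (13.165,48.525): [(0, 74.4053) (17.2297, 40.5345) (33.456, 32.3081) (48.8241, 41.0653) (91, 75.7205) (91, 78) (0, 78)]  |A|=2490.2493
6. ⊥bis P5·P4 via (23.215,28.725): [(0, 74.4053) (17.2297, 40.5345) (33.456, 32.3081) (48.8241, 41.0653) (91, 75.7205) (91, 78) (0, 78)]  |A|=2490.2493
7. ⊥bis P5·P6 via (52.605,49.605): [(0, 74.4053) (17.2297, 40.5345) (33.456, 32.3081) (48.8241, 41.0653) (52.0015, 43.6762) (55.4952, 78) (0, 78)]  |A|=1836.4711
8. ⊥bis P5·P7 via (16.655,46.31): [(0, 74.4053) (12.8291, 49.1854) (34.4967, 32.9011) (48.8241, 41.0653) (52.0015, 43.6762) (55.4952, 78) (0, 78)]  |A|=1769.4872
9. ⊥bis P5·P8 via (15.995,57.8): [(11.1495, 52.4872) (12.8291, 49.1854) (34.4967, 32.9011) (48.8241, 41.0653) (52.0015, 43.6762) (55.4952, 78) (34.4186, 78)]  |A|=1310.3914
10. ⊥bis P5·P9 via (25.105,44.055): [(11.1495, 52.4872) (12.8291, 49.1854) (21.5866, 42.6036) (53.2206, 55.6529) (55.4952, 78) (34.4186, 78)]  |A|=968.7031
11. canonical 6-gon: [(11.1495, 52.4872) (12.8291, 49.1854) (21.5866, 42.6036) (53.2206, 55.6529) (55.4952, 78) (34.4186, 78)]
12. shoelace: 968.7031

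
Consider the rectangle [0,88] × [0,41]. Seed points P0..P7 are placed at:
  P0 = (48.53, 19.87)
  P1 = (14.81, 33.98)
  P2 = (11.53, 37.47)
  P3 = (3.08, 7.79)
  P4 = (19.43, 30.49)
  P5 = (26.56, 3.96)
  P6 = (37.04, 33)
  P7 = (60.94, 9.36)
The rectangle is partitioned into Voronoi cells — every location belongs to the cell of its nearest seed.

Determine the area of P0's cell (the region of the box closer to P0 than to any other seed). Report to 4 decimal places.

1. box [0,88]×[0,41]: [(0, 0) (88, 0) (88, 41) (0, 41)]
2. ⊥bis P0·P1 via (31.67,26.925): [(20.4033, 0) (88, 0) (88, 41) (37.5596, 41)]  |A|=2419.7591
3. ⊥bis P0·P2 via (30.03,28.67): [(20.4033, 0) (88, 0) (88, 41) (37.5596, 41)]  |A|=2419.7591
4. ⊥bis P0·P3 via (25.805,13.83): [(25.9547, 13.2667) (29.4808, 0) (88, 0) (88, 41) (37.5596, 41)]  |A|=2359.5451
5. ⊥bis P0·P4 via (33.98,25.18): [(27.5044, 7.4361) (29.4808, 0) (88, 0) (88, 41) (39.7535, 41)]  |A|=2267.4077
6. ⊥bis P0·P5 via (37.545,11.915): [(31.9557, 19.6332) (46.1735, 0) (88, 0) (88, 41) (39.7535, 41)]  |A|=2074.939
7. ⊥bis P0·P6 via (42.785,26.435): [(33.1414, 17.9959) (46.1735, 0) (88, 0) (88, 41) (59.4289, 41)]  |A|=1829.5809
8. ⊥bis P0·P7 via (54.735,14.615): [(33.1414, 17.9959) (44.4146, 2.4289) (77.0804, 41) (59.4289, 41)]  |A|=674.6937
9. canonical 4-gon: [(33.1414, 17.9959) (44.4146, 2.4289) (77.0804, 41) (59.4289, 41)]
10. shoelace: 674.6937

Area of P0's cell: 674.6937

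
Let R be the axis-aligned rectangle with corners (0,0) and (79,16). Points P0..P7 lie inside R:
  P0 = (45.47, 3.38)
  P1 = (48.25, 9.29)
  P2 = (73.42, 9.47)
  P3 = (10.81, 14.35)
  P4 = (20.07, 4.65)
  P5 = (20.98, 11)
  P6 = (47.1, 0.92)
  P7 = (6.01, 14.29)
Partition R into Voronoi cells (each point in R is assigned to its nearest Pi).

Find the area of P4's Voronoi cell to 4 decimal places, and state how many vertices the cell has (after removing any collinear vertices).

1. box [0,79]×[0,16]: [(0, 0) (79, 0) (79, 16) (0, 16)]
2. ⊥bis P4·P0 via (32.77,4.015): [(0, 0) (32.5692, 0) (33.3693, 16) (0, 16)]  |A|=527.508
3. ⊥bis P4·P1 via (34.16,6.97): [(0, 0) (32.5692, 0) (33.2071, 12.7572) (32.6732, 16) (0, 16)]  |A|=526.3793
4. ⊥bis P4·P2 via (46.745,7.06): [(0, 0) (32.5692, 0) (33.2071, 12.7572) (32.6732, 16) (0, 16)]  |A|=526.3793
5. ⊥bis P4·P3 via (15.44,9.5): [(5.4886, 0) (32.5692, 0) (33.2071, 12.7572) (32.6732, 16) (22.2489, 16)]  |A|=304.4797
6. ⊥bis P4·P5 via (20.525,7.825): [(14.5781, 8.6772) (5.4886, 0) (32.5692, 0) (32.872, 6.0556)]  |A|=173.2795
7. ⊥bis P4·P6 via (33.585,2.785): [(14.5781, 8.6772) (5.4886, 0) (32.5692, 0) (32.872, 6.0556)]  |A|=173.2795
8. ⊥bis P4·P7 via (13.04,9.47): [(14.5781, 8.6772) (8.5524, 2.9249) (6.5471, 0) (32.5692, 0) (32.872, 6.0556)]  |A|=171.7316
9. canonical 5-gon: [(14.5781, 8.6772) (8.5524, 2.9249) (6.5471, 0) (32.5692, 0) (32.872, 6.0556)]
10. shoelace: 171.7316

Area of P4's cell: 171.7316 (5 vertices)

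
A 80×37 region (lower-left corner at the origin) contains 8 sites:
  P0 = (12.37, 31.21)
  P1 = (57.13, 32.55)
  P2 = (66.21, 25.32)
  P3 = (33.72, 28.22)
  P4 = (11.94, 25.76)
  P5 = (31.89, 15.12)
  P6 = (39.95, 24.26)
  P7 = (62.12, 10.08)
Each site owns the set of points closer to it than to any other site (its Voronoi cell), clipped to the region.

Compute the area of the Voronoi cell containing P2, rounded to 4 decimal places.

1. box [0,80]×[0,37]: [(0, 0) (80, 0) (80, 37) (0, 37)]
2. ⊥bis P2·P0 via (39.29,28.265): [(36.1979, 0) (80, 0) (80, 37) (40.2456, 37)]  |A|=1545.7961
3. ⊥bis P2·P1 via (61.67,28.935): [(38.6303, 0) (80, 0) (80, 37) (68.0918, 37)]  |A|=985.6403
4. ⊥bis P2·P3 via (49.965,26.77): [(48.7049, 12.6524) (47.5756, 0) (80, 0) (80, 37) (68.0918, 37)]  |A|=929.0511
5. ⊥bis P2·P4 via (39.075,25.54): [(48.7049, 12.6524) (47.5756, 0) (80, 0) (80, 37) (68.0918, 37)]  |A|=929.0511
6. ⊥bis P2·P5 via (49.05,20.22): [(50.594, 15.0249) (55.0594, 0) (80, 0) (80, 37) (68.0918, 37)]  |A|=862.2176
7. ⊥bis P2·P6 via (53.08,24.79): [(53.3352, 18.4675) (53.9268, 3.8109) (55.0594, 0) (80, 0) (80, 37) (68.0918, 37)]  |A|=841.1108
8. ⊥bis P2·P7 via (64.165,17.7): [(54.7385, 20.2298) (80, 13.4503) (80, 37) (68.0918, 37)]  |A|=397.3019
9. canonical 4-gon: [(54.7385, 20.2298) (80, 13.4503) (80, 37) (68.0918, 37)]
10. shoelace: 397.3019

Area of P2's cell: 397.3019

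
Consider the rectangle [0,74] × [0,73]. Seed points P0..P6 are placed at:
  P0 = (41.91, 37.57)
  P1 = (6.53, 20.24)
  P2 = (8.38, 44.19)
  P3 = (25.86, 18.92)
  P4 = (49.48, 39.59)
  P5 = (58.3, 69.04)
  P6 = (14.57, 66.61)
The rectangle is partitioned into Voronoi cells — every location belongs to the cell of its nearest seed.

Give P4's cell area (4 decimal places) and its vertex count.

Area of P4's cell: 1292.6917 (5 vertices)

1. box [0,74]×[0,73]: [(0, 0) (74, 0) (74, 73) (0, 73)]
2. ⊥bis P4·P0 via (45.695,38.58): [(55.9898, 0) (74, 0) (74, 73) (36.5103, 73)]  |A|=2025.7476
3. ⊥bis P4·P1 via (28.005,29.915): [(55.9898, 0) (74, 0) (74, 73) (36.5103, 73)]  |A|=2025.7476
4. ⊥bis P4·P2 via (28.93,41.89): [(55.9898, 0) (74, 0) (74, 73) (36.5103, 73)]  |A|=2025.7476
5. ⊥bis P4·P3 via (37.67,29.255): [(52.7955, 11.9709) (63.2712, 0) (74, 0) (74, 73) (36.5103, 73)]  |A|=1982.1652
6. ⊥bis P4·P5 via (53.89,54.315): [(40.4197, 58.3492) (52.7955, 11.9709) (63.2712, 0) (74, 0) (74, 48.2922)]  |A|=1292.6917
7. ⊥bis P4·P6 via (32.025,53.1): [(40.4197, 58.3492) (52.7955, 11.9709) (63.2712, 0) (74, 0) (74, 48.2922)]  |A|=1292.6917
8. canonical 5-gon: [(40.4197, 58.3492) (52.7955, 11.9709) (63.2712, 0) (74, 0) (74, 48.2922)]
9. shoelace: 1292.6917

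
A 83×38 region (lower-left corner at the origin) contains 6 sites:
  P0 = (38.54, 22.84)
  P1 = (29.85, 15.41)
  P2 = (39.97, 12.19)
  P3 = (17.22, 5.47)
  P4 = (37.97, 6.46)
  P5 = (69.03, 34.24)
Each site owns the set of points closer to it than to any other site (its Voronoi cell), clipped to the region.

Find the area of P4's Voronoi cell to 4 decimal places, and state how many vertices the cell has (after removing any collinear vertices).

Area of P4's cell: 226.3355 (4 vertices)

1. box [0,83]×[0,38]: [(0, 0) (83, 0) (83, 38) (0, 38)]
2. ⊥bis P4·P0 via (38.255,14.65): [(0, 15.9812) (0, 0) (83, 0) (83, 13.0929)]  |A|=1206.5775
3. ⊥bis P4·P1 via (33.91,10.935): [(38.014, 14.6584) (21.8573, 0) (83, 0) (83, 13.0929)]  |A|=742.6266
4. ⊥bis P4·P2 via (38.97,9.325): [(34.0343, 11.0478) (21.8573, 0) (65.6861, 0)]  |A|=242.1054
5. ⊥bis P4·P3 via (27.595,5.965): [(34.0343, 11.0478) (27.6297, 5.2371) (27.8796, 0) (65.6861, 0)]  |A|=226.3355
6. ⊥bis P4·P5 via (53.5,20.35): [(34.0343, 11.0478) (27.6297, 5.2371) (27.8796, 0) (65.6861, 0)]  |A|=226.3355
7. canonical 4-gon: [(34.0343, 11.0478) (27.6297, 5.2371) (27.8796, 0) (65.6861, 0)]
8. shoelace: 226.3355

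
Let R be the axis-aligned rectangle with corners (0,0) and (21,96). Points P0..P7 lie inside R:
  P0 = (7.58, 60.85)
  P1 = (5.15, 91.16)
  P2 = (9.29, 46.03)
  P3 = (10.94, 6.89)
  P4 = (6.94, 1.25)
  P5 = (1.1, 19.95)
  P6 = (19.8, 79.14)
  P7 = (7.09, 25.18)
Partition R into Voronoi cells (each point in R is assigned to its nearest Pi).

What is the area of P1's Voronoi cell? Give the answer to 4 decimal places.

1. box [0,21]×[0,96]: [(0, 0) (21, 0) (21, 96) (0, 96)]
2. ⊥bis P1·P0 via (6.365,76.005): [(0, 75.4947) (21, 77.1783) (21, 96) (0, 96)]  |A|=412.9333
3. ⊥bis P1·P2 via (7.22,68.595): [(0, 75.4947) (21, 77.1783) (21, 96) (0, 96)]  |A|=412.9333
4. ⊥bis P1·P3 via (8.045,49.025): [(0, 75.4947) (21, 77.1783) (21, 96) (0, 96)]  |A|=412.9333
5. ⊥bis P1·P4 via (6.045,46.205): [(0, 75.4947) (21, 77.1783) (21, 96) (0, 96)]  |A|=412.9333
6. ⊥bis P1·P5 via (3.125,55.555): [(0, 75.4947) (21, 77.1783) (21, 96) (0, 96)]  |A|=412.9333
7. ⊥bis P1·P6 via (12.475,85.15): [(0, 75.4947) (4.8736, 75.8854) (21, 95.5403) (21, 96) (0, 96)]  |A|=264.8773
8. ⊥bis P1·P7 via (6.12,58.17): [(0, 75.4947) (4.8736, 75.8854) (21, 95.5403) (21, 96) (0, 96)]  |A|=264.8773
9. canonical 5-gon: [(0, 75.4947) (4.8736, 75.8854) (21, 95.5403) (21, 96) (0, 96)]
10. shoelace: 264.8773

Area of P1's cell: 264.8773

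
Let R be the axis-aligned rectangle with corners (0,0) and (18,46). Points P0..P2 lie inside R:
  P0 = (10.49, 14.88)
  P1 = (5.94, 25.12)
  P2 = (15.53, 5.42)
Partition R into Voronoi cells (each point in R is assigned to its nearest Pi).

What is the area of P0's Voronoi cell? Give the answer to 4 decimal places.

Area of P0's cell: 222.0338

1. box [0,18]×[0,46]: [(0, 0) (18, 0) (18, 46) (0, 46)]
2. ⊥bis P0·P1 via (8.215,20): [(0, 16.3498) (0, 0) (18, 0) (18, 24.3478)]  |A|=366.2785
3. ⊥bis P0·P2 via (13.01,10.15): [(0, 16.3498) (0, 3.2187) (18, 12.8085) (18, 24.3478)]  |A|=222.0338
4. canonical 4-gon: [(0, 16.3498) (0, 3.2187) (18, 12.8085) (18, 24.3478)]
5. shoelace: 222.0338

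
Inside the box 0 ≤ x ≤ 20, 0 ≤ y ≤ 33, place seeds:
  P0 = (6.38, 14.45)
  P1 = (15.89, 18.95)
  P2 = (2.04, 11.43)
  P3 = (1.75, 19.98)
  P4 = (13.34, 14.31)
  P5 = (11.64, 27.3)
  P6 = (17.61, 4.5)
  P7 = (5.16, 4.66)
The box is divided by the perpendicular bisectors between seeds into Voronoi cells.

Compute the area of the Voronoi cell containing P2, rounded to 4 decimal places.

Area of P2's cell: 38.0390

1. box [0,20]×[0,33]: [(0, 0) (20, 0) (20, 33) (0, 33)]
2. ⊥bis P2·P0 via (4.21,12.94): [(0, 18.9901) (0, 0) (13.2143, 0)]  |A|=125.471
3. ⊥bis P2·P1 via (8.965,15.19): [(0, 18.9901) (0, 0) (13.2143, 0)]  |A|=125.471
4. ⊥bis P2·P3 via (1.895,15.705): [(2.277, 15.718) (0, 15.6407) (0, 0) (13.2143, 0)]  |A|=121.6577
5. ⊥bis P2·P4 via (7.69,12.87): [(9.6731, 5.089) (2.277, 15.718) (0, 15.6407) (0, 0) (10.9701, 0)]  |A|=115.9474
6. ⊥bis P2·P5 via (6.84,19.365): [(9.6731, 5.089) (2.277, 15.718) (0, 15.6407) (0, 0) (10.9701, 0)]  |A|=115.9474
7. ⊥bis P2·P6 via (9.825,7.965): [(8.9851, 6.0778) (2.277, 15.718) (0, 15.6407) (0, 0) (6.2799, 0)]  |A|=100.5845
8. ⊥bis P2·P7 via (3.6,8.045): [(6.641, 9.4465) (2.277, 15.718) (0, 15.6407) (0, 6.3859)]  |A|=38.039
9. canonical 4-gon: [(6.641, 9.4465) (2.277, 15.718) (0, 15.6407) (0, 6.3859)]
10. shoelace: 38.039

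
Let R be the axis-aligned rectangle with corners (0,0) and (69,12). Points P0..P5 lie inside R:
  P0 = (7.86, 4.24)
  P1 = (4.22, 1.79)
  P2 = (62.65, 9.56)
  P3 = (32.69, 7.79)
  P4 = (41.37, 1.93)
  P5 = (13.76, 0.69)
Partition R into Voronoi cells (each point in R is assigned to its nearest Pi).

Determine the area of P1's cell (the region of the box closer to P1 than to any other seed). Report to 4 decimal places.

1. box [0,69]×[0,12]: [(0, 0) (69, 0) (69, 12) (0, 12)]
2. ⊥bis P1·P0 via (6.04,3.015): [(0, 11.9887) (0, 0) (8.0693, 0)]  |A|=48.3704
3. ⊥bis P1·P2 via (33.435,5.675): [(0, 11.9887) (0, 0) (8.0693, 0)]  |A|=48.3704
4. ⊥bis P1·P3 via (18.455,4.79): [(0, 11.9887) (0, 0) (8.0693, 0)]  |A|=48.3704
5. ⊥bis P1·P4 via (22.795,1.86): [(0, 11.9887) (0, 0) (8.0693, 0)]  |A|=48.3704
6. ⊥bis P1·P5 via (8.99,1.24): [(0, 11.9887) (0, 0) (8.0693, 0)]  |A|=48.3704
7. canonical 3-gon: [(0, 11.9887) (0, 0) (8.0693, 0)]
8. shoelace: 48.3704

Area of P1's cell: 48.3704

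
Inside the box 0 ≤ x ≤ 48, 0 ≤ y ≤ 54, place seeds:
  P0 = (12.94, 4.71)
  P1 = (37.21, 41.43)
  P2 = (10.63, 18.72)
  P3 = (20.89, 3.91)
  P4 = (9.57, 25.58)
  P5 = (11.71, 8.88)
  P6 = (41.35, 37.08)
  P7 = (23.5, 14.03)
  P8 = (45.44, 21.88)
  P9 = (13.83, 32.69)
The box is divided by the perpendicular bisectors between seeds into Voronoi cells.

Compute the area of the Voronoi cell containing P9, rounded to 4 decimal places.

Area of P9's cell: 596.8035

1. box [0,48]×[0,54]: [(0, 0) (48, 0) (48, 54) (0, 54)]
2. ⊥bis P9·P0 via (13.385,18.7): [(0, 19.1258) (48, 17.599) (48, 54) (0, 54)]  |A|=1710.607
3. ⊥bis P9·P1 via (25.52,37.06): [(0, 19.1258) (32.612, 18.0884) (19.1874, 54) (0, 54)]  |A|=913.1853
4. ⊥bis P9·P2 via (12.23,25.705): [(0, 28.5064) (31.4069, 21.3123) (19.1874, 54) (0, 54)]  |A|=713.9329
5. ⊥bis P9·P3 via (17.36,18.3): [(0, 28.5064) (30.493, 21.5216) (31.2584, 21.7094) (19.1874, 54) (0, 54)]  |A|=713.767
6. ⊥bis P9·P4 via (11.7,29.135): [(0, 36.1451) (20.6399, 23.7786) (30.493, 21.5216) (31.2584, 21.7094) (19.1874, 54) (0, 54)]  |A|=634.9361
7. ⊥bis P9·P5 via (12.77,20.785): [(0, 36.1451) (20.6399, 23.7786) (30.493, 21.5216) (31.2584, 21.7094) (19.1874, 54) (0, 54)]  |A|=634.9361
8. ⊥bis P9·P6 via (27.59,34.885): [(0, 36.1451) (20.6399, 23.7786) (29.6925, 21.705) (28.5256, 29.0198) (19.1874, 54) (0, 54)]  |A|=629.0609
9. ⊥bis P9·P7 via (18.665,23.36): [(0, 36.1451) (20.0986, 24.1029) (28.6066, 28.512) (28.5256, 29.0198) (19.1874, 54) (0, 54)]  |A|=596.8035
10. ⊥bis P9·P8 via (29.635,27.285): [(0, 36.1451) (20.0986, 24.1029) (28.6066, 28.512) (28.5256, 29.0198) (19.1874, 54) (0, 54)]  |A|=596.8035
11. canonical 6-gon: [(0, 36.1451) (20.0986, 24.1029) (28.6066, 28.512) (28.5256, 29.0198) (19.1874, 54) (0, 54)]
12. shoelace: 596.8035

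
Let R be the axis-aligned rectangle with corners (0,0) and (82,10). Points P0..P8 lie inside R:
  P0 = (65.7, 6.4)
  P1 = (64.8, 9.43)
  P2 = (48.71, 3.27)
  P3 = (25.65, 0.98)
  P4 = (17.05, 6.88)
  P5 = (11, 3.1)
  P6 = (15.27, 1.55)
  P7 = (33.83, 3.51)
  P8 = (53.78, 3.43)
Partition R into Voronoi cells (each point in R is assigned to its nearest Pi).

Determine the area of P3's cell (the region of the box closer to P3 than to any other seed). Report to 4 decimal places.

1. box [0,82]×[0,10]: [(0, 0) (82, 0) (82, 10) (0, 10)]
2. ⊥bis P3·P0 via (45.675,3.69): [(0, 0) (46.1744, 0) (44.8211, 10) (0, 10)]  |A|=454.9772
3. ⊥bis P3·P1 via (45.225,5.205): [(0, 0) (46.1744, 0) (45.8818, 2.1621) (44.1901, 10) (0, 10)]  |A|=452.5043
4. ⊥bis P3·P2 via (37.18,2.125): [(0, 0) (37.391, 0) (36.398, 10) (0, 10)]  |A|=368.9449
5. ⊥bis P3·P4 via (21.35,3.93): [(18.6538, 0) (37.391, 0) (36.398, 10) (25.5143, 10)]  |A|=148.1043
6. ⊥bis P3·P5 via (18.325,2.04): [(18.6538, 0) (37.391, 0) (36.398, 10) (25.5143, 10)]  |A|=148.1043
7. ⊥bis P3·P6 via (20.46,1.265): [(20.5416, 2.7517) (20.3905, 0) (37.391, 0) (36.398, 10) (25.5143, 10)]  |A|=145.7148
8. ⊥bis P3·P7 via (29.74,2.245): [(20.5416, 2.7517) (20.3905, 0) (30.4344, 0) (27.3414, 10) (25.5143, 10)]  |A|=65.6489
9. ⊥bis P3·P8 via (39.715,2.205): [(20.5416, 2.7517) (20.3905, 0) (30.4344, 0) (27.3414, 10) (25.5143, 10)]  |A|=65.6489
10. canonical 5-gon: [(20.5416, 2.7517) (20.3905, 0) (30.4344, 0) (27.3414, 10) (25.5143, 10)]
11. shoelace: 65.6489

Area of P3's cell: 65.6489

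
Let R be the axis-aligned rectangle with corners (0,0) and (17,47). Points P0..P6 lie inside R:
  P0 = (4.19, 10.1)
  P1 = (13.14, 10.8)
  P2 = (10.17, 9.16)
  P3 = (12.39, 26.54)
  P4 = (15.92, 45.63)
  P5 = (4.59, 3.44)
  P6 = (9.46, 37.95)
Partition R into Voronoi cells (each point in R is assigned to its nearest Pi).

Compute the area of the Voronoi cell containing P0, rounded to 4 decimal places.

1. box [0,17]×[0,47]: [(0, 0) (17, 0) (17, 47) (0, 47)]
2. ⊥bis P0·P1 via (8.665,10.45): [(0, 0) (9.4823, 0) (5.8063, 47) (0, 47)]  |A|=359.2835
3. ⊥bis P0·P2 via (7.18,9.63): [(0, 0) (5.6663, 0) (8.2144, 16.2108) (5.8063, 47) (0, 47)]  |A|=328.3528
4. ⊥bis P0·P3 via (8.29,18.32): [(0, 22.4549) (0, 0) (5.6663, 0) (8.2144, 16.2108) (8.0397, 18.4448)]  |A|=146.7847
5. ⊥bis P0·P4 via (10.055,27.865): [(0, 22.4549) (0, 0) (5.6663, 0) (8.2144, 16.2108) (8.0397, 18.4448)]  |A|=146.7847
6. ⊥bis P0·P5 via (4.39,6.77): [(0, 22.4549) (0, 6.5063) (6.7527, 6.9119) (8.2144, 16.2108) (8.0397, 18.4448)]  |A|=105.2346
7. ⊥bis P0·P6 via (6.825,24.025): [(0, 22.4549) (0, 6.5063) (6.7527, 6.9119) (8.2144, 16.2108) (8.0397, 18.4448)]  |A|=105.2346
8. canonical 5-gon: [(0, 22.4549) (0, 6.5063) (6.7527, 6.9119) (8.2144, 16.2108) (8.0397, 18.4448)]
9. shoelace: 105.2346

Area of P0's cell: 105.2346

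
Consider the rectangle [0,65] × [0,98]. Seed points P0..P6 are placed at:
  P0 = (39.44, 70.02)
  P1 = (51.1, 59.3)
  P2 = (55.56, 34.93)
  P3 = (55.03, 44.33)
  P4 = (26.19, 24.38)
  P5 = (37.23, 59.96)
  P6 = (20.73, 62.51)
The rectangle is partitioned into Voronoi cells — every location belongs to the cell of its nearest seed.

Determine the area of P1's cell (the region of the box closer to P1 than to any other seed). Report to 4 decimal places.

Area of P1's cell: 472.4799

1. box [0,65]×[0,98]: [(0, 0) (65, 0) (65, 98) (0, 98)]
2. ⊥bis P1·P0 via (45.27,64.66): [(0, 15.4204) (0, 0) (65, 0) (65, 86.1201)]  |A|=3300.0658
3. ⊥bis P1·P2 via (53.33,47.115): [(24.2458, 41.7922) (65, 49.2507) (65, 86.1201)]  |A|=751.2899
4. ⊥bis P1·P3 via (53.065,51.815): [(27.2234, 45.0309) (65, 54.9482) (65, 86.1201)]  |A|=588.7831
5. ⊥bis P1·P4 via (38.645,41.84): [(29.9755, 48.0244) (32.3026, 46.3643) (65, 54.9482) (65, 86.1201)]  |A|=583.0159
6. ⊥bis P1·P5 via (44.165,59.63): [(44.3571, 63.6671) (43.6758, 49.3501) (65, 54.9482) (65, 86.1201)]  |A|=472.4799
7. ⊥bis P1·P6 via (35.915,60.905): [(44.3571, 63.6671) (43.6758, 49.3501) (65, 54.9482) (65, 86.1201)]  |A|=472.4799
8. canonical 4-gon: [(44.3571, 63.6671) (43.6758, 49.3501) (65, 54.9482) (65, 86.1201)]
9. shoelace: 472.4799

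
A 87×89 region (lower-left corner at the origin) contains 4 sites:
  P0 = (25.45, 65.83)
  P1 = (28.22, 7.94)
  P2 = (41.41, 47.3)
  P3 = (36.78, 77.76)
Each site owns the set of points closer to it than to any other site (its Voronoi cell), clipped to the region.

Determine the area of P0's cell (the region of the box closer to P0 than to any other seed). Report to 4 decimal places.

1. box [0,87]×[0,89]: [(0, 0) (87, 0) (87, 89) (0, 89)]
2. ⊥bis P0·P1 via (26.835,36.885): [(0, 35.601) (87, 39.7639) (87, 89) (0, 89)]  |A|=4464.6304
3. ⊥bis P0·P2 via (33.43,56.565): [(0, 35.601) (9.6249, 36.0615) (71.0879, 89) (0, 89)]  |A|=2138.6236
4. ⊥bis P0·P3 via (31.115,71.795): [(0, 35.601) (9.6249, 36.0615) (40.6257, 62.7627) (12.9989, 89) (0, 89)]  |A|=1376.5726
5. canonical 5-gon: [(0, 35.601) (9.6249, 36.0615) (40.6257, 62.7627) (12.9989, 89) (0, 89)]
6. shoelace: 1376.5726

Area of P0's cell: 1376.5726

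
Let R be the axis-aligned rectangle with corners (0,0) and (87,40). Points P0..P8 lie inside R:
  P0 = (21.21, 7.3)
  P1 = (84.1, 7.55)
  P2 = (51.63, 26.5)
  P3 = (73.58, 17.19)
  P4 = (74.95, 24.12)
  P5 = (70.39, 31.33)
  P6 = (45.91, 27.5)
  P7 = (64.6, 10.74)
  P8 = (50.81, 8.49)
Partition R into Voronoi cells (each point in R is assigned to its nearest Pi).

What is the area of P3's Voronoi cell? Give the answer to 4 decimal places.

1. box [0,87]×[0,40]: [(0, 0) (87, 0) (87, 40) (0, 40)]
2. ⊥bis P3·P0 via (47.395,12.245): [(49.7075, 0) (87, 0) (87, 40) (42.1535, 40)]  |A|=1642.7808
3. ⊥bis P3·P1 via (78.84,12.37): [(49.7075, 0) (67.5048, 0) (87, 21.2749) (87, 40) (42.1535, 40)]  |A|=1435.4011
4. ⊥bis P3·P2 via (62.605,21.845): [(53.3395, 0) (67.5048, 0) (87, 21.2749) (87, 40) (70.3054, 40)]  |A|=799.7223
5. ⊥bis P3·P4 via (74.265,20.655): [(63.0414, 22.8738) (53.3395, 0) (67.5048, 0) (84.5659, 18.6186)]  |A|=398.6841
6. ⊥bis P3·P5 via (71.985,24.26): [(64.5333, 22.5789) (62.7452, 22.1755) (53.3395, 0) (67.5048, 0) (84.5659, 18.6186)]  |A|=398.1195
7. ⊥bis P3·P6 via (59.745,22.345): [(64.5333, 22.5789) (62.7452, 22.1755) (53.3395, 0) (67.5048, 0) (84.5659, 18.6186)]  |A|=398.1195
8. ⊥bis P3·P7 via (69.09,13.965): [(64.5333, 22.5789) (63.1303, 22.2624) (74.0165, 7.1061) (84.5659, 18.6186)]  |A|=148.5564
9. ⊥bis P3·P8 via (62.195,12.84): [(64.5333, 22.5789) (63.1303, 22.2624) (74.0165, 7.1061) (84.5659, 18.6186)]  |A|=148.5564
10. canonical 4-gon: [(64.5333, 22.5789) (63.1303, 22.2624) (74.0165, 7.1061) (84.5659, 18.6186)]
11. shoelace: 148.5564

Area of P3's cell: 148.5564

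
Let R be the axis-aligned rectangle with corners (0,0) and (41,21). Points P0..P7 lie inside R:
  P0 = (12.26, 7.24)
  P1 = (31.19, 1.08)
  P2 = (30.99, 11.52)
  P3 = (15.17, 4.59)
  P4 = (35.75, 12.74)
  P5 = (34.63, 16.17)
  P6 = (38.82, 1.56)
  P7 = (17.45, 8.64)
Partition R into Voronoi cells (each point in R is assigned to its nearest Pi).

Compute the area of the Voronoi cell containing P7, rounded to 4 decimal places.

Area of P7's cell: 162.9215

1. box [0,41]×[0,21]: [(0, 0) (41, 0) (41, 21) (0, 21)]
2. ⊥bis P7·P0 via (14.855,7.94): [(16.9968, 0) (41, 0) (41, 21) (11.3321, 21)]  |A|=563.5467
3. ⊥bis P7·P1 via (24.32,4.86): [(16.9968, 0) (21.6459, 0) (33.2005, 21) (11.3321, 21)]  |A|=278.4346
4. ⊥bis P7·P2 via (24.22,10.08): [(16.9968, 0) (21.6459, 0) (25.0486, 6.1843) (21.8973, 21) (11.3321, 21)]  |A|=194.7017
5. ⊥bis P7·P3 via (16.31,6.615): [(15.0159, 7.3435) (23.1629, 2.7571) (25.0486, 6.1843) (21.8973, 21) (11.3321, 21)]  |A|=162.9215
6. ⊥bis P7·P4 via (26.6,10.69): [(15.0159, 7.3435) (23.1629, 2.7571) (25.0486, 6.1843) (21.8973, 21) (11.3321, 21)]  |A|=162.9215
7. ⊥bis P7·P5 via (26.04,12.405): [(15.0159, 7.3435) (23.1629, 2.7571) (25.0486, 6.1843) (21.8973, 21) (11.3321, 21)]  |A|=162.9215
8. ⊥bis P7·P6 via (28.135,5.1): [(15.0159, 7.3435) (23.1629, 2.7571) (25.0486, 6.1843) (21.8973, 21) (11.3321, 21)]  |A|=162.9215
9. canonical 5-gon: [(15.0159, 7.3435) (23.1629, 2.7571) (25.0486, 6.1843) (21.8973, 21) (11.3321, 21)]
10. shoelace: 162.9215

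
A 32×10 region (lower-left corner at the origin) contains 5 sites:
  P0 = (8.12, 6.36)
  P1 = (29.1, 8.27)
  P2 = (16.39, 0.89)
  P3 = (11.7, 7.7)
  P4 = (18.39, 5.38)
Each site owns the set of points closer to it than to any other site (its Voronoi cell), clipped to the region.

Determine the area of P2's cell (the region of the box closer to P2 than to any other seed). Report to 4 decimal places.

1. box [0,32]×[0,10]: [(0, 0) (32, 0) (32, 10) (0, 10)]
2. ⊥bis P2·P0 via (12.255,3.625): [(9.8573, 0) (32, 0) (32, 10) (16.4716, 10)]  |A|=188.3554
3. ⊥bis P2·P1 via (22.745,4.58): [(9.8573, 0) (25.4044, 0) (19.5979, 10) (16.4716, 10)]  |A|=93.3667
4. ⊥bis P2·P3 via (14.045,4.295): [(11.5714, 2.5914) (9.8573, 0) (25.4044, 0) (20.378, 8.6565)]  |A|=73.5044
5. ⊥bis P2·P4 via (17.39,3.135): [(14.336, 4.4954) (11.5714, 2.5914) (9.8573, 0) (24.4281, 0)]  |A|=34.7009
6. canonical 4-gon: [(14.336, 4.4954) (11.5714, 2.5914) (9.8573, 0) (24.4281, 0)]
7. shoelace: 34.7009

Area of P2's cell: 34.7009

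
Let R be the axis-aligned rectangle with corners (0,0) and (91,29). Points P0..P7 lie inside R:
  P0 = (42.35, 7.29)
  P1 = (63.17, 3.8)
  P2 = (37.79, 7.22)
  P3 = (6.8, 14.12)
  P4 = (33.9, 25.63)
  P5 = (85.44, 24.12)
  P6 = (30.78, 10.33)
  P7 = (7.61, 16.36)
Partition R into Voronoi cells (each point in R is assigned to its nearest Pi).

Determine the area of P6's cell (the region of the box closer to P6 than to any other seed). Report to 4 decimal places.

Area of P6's cell: 297.5012

1. box [0,91]×[0,29]: [(0, 0) (91, 0) (91, 29) (0, 29)]
2. ⊥bis P6·P0 via (36.565,8.81): [(0, 0) (34.2502, 0) (41.8699, 29) (0, 29)]  |A|=1103.7411
3. ⊥bis P6·P1 via (46.975,7.065): [(0, 0) (34.2502, 0) (41.8699, 29) (0, 29)]  |A|=1103.7411
4. ⊥bis P6·P2 via (34.285,8.775): [(0, 0) (30.392, 0) (39.854, 21.3276) (41.8699, 29) (0, 29)]  |A|=1062.5978
5. ⊥bis P6·P3 via (18.79,12.225): [(16.8579, 0) (30.392, 0) (39.854, 21.3276) (41.8699, 29) (21.4413, 29)]  |A|=507.2605
6. ⊥bis P6·P4 via (32.34,17.98): [(20.0942, 20.4772) (16.8579, 0) (30.392, 0) (37.8686, 16.8526)]  |A|=301.8923
7. ⊥bis P6·P5 via (58.11,17.225): [(20.0942, 20.4772) (16.8579, 0) (30.392, 0) (37.8686, 16.8526)]  |A|=301.8923
8. ⊥bis P6·P7 via (19.195,13.345): [(21.0029, 20.2919) (18.6144, 11.1143) (16.8579, 0) (30.392, 0) (37.8686, 16.8526)]  |A|=297.5012
9. canonical 5-gon: [(21.0029, 20.2919) (18.6144, 11.1143) (16.8579, 0) (30.392, 0) (37.8686, 16.8526)]
10. shoelace: 297.5012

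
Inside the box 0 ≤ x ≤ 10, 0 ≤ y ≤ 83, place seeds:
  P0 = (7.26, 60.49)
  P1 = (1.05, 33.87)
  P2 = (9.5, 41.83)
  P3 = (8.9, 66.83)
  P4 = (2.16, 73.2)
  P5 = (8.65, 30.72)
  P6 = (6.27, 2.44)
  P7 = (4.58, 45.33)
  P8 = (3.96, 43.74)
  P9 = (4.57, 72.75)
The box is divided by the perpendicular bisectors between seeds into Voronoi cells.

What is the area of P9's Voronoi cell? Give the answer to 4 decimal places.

Area of P9's cell: 81.9719

1. box [0,10]×[0,83]: [(0, 0) (10, 0) (10, 83) (0, 83)]
2. ⊥bis P9·P0 via (5.915,66.62): [(0, 65.3222) (10, 67.5163) (10, 83) (0, 83)]  |A|=165.8076
3. ⊥bis P9·P1 via (2.81,53.31): [(0, 65.3222) (10, 67.5163) (10, 83) (0, 83)]  |A|=165.8076
4. ⊥bis P9·P2 via (7.035,57.29): [(0, 65.3222) (10, 67.5163) (10, 83) (0, 83)]  |A|=165.8076
5. ⊥bis P9·P3 via (6.735,69.79): [(0, 65.3222) (0.8951, 65.5186) (10, 72.1781) (10, 83) (0, 83)]  |A|=144.585
6. ⊥bis P9·P4 via (3.365,72.975): [(2.1432, 66.4315) (10, 72.1781) (10, 83) (5.2369, 83)]  |A|=81.9719
7. ⊥bis P9·P5 via (6.61,51.735): [(2.1432, 66.4315) (10, 72.1781) (10, 83) (5.2369, 83)]  |A|=81.9719
8. ⊥bis P9·P6 via (5.42,37.595): [(2.1432, 66.4315) (10, 72.1781) (10, 83) (5.2369, 83)]  |A|=81.9719
9. ⊥bis P9·P7 via (4.575,59.04): [(2.1432, 66.4315) (10, 72.1781) (10, 83) (5.2369, 83)]  |A|=81.9719
10. ⊥bis P9·P8 via (4.265,58.245): [(2.1432, 66.4315) (10, 72.1781) (10, 83) (5.2369, 83)]  |A|=81.9719
11. canonical 4-gon: [(2.1432, 66.4315) (10, 72.1781) (10, 83) (5.2369, 83)]
12. shoelace: 81.9719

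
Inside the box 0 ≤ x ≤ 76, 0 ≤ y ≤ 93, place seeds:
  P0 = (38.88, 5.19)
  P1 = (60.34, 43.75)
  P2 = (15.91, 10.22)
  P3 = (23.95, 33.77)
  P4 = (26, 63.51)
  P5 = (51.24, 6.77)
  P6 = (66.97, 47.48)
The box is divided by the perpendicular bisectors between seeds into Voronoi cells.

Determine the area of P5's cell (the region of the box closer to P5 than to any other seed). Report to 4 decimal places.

1. box [0,76]×[0,93]: [(0, 0) (76, 0) (76, 93) (0, 93)]
2. ⊥bis P5·P0 via (45.06,5.98): [(45.8244, 0) (76, 0) (76, 93) (33.9361, 93)]  |A|=3359.1359
3. ⊥bis P5·P1 via (55.79,25.26): [(42.1669, 28.6124) (45.8244, 0) (76, 0) (76, 20.2867)]  |A|=774.8793
4. ⊥bis P5·P2 via (33.575,8.495): [(42.1669, 28.6124) (45.8244, 0) (76, 0) (76, 20.2867)]  |A|=774.8793
5. ⊥bis P5·P3 via (37.595,20.27): [(45.1278, 27.8837) (42.5881, 25.3168) (45.8244, 0) (76, 0) (76, 20.2867)]  |A|=770.1537
6. ⊥bis P5·P4 via (38.62,35.14): [(45.1278, 27.8837) (42.5881, 25.3168) (45.8244, 0) (76, 0) (76, 20.2867)]  |A|=770.1537
7. ⊥bis P5·P6 via (59.105,27.125): [(45.1278, 27.8837) (42.5881, 25.3168) (45.8244, 0) (76, 0) (76, 20.2867)]  |A|=770.1537
8. canonical 5-gon: [(45.1278, 27.8837) (42.5881, 25.3168) (45.8244, 0) (76, 0) (76, 20.2867)]
9. shoelace: 770.1537

Area of P5's cell: 770.1537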